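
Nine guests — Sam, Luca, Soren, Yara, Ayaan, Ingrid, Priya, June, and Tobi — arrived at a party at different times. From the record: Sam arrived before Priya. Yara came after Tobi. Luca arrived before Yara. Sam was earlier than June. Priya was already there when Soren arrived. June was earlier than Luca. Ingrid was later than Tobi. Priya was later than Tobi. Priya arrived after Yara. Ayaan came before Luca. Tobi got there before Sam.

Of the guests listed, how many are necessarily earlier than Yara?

5

Directly stated before Yara: Luca and Tobi.
Ayaan reaches Yara via Ayaan → Luca → Yara.
June reaches Yara via June → Luca → Yara.
Sam reaches Yara via Sam → June → Luca → Yara.
That's Ayaan, June, Luca, Sam, and Tobi — 5 in all.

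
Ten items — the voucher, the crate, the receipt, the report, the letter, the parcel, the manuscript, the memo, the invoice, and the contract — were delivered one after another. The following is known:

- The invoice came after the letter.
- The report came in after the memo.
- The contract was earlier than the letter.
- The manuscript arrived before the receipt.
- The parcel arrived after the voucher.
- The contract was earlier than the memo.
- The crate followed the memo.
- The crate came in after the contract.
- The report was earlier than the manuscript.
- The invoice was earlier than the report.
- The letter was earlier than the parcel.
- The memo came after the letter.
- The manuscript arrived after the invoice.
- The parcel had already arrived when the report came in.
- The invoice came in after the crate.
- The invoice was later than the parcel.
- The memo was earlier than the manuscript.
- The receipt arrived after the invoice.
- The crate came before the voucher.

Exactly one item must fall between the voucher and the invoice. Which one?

the parcel

Tracing the constraints gives the voucher → the parcel → the invoice, so the parcel sits after the voucher and before the invoice.
No other item is forced both after the voucher and before the invoice.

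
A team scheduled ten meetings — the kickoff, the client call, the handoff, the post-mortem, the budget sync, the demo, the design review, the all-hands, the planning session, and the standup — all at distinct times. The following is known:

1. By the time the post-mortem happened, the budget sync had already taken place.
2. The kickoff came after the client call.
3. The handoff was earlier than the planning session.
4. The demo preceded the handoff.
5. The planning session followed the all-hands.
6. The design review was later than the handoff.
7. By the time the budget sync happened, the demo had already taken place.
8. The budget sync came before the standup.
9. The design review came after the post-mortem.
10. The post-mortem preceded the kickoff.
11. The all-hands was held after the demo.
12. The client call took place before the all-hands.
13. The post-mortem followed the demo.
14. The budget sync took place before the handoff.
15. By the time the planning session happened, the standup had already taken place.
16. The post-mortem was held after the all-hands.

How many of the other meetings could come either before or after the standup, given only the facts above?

6

Forced before the standup: the budget sync and the demo; forced after the standup: the planning session.
That leaves the all-hands, the client call, the design review, the handoff, the kickoff, and the post-mortem with no forced order relative to the standup — 6.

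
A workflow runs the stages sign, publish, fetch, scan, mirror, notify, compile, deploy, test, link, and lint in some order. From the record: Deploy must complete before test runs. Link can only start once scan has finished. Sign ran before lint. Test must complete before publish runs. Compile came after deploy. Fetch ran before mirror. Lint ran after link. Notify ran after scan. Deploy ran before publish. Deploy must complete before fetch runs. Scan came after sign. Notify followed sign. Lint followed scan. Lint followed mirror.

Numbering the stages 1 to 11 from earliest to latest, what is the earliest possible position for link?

Scan and sign must both come before link — 2 forced predecessors.
Nothing else is forced ahead of link, so its earliest slot is position 2 + 1 = 3.

3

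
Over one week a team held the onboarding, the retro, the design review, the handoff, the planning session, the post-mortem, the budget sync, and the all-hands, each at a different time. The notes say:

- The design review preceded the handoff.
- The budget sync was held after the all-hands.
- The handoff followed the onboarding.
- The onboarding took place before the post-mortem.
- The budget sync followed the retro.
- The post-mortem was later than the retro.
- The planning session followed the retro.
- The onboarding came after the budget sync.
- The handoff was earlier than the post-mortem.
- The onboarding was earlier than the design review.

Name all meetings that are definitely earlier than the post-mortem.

Directly stated before the post-mortem: the handoff, the onboarding, and the retro.
The all-hands reaches the post-mortem via the all-hands → the budget sync → the onboarding → the post-mortem.
The budget sync reaches the post-mortem via the budget sync → the onboarding → the post-mortem.
The design review reaches the post-mortem via the design review → the handoff → the post-mortem.

the all-hands, the budget sync, the design review, the handoff, the onboarding, the retro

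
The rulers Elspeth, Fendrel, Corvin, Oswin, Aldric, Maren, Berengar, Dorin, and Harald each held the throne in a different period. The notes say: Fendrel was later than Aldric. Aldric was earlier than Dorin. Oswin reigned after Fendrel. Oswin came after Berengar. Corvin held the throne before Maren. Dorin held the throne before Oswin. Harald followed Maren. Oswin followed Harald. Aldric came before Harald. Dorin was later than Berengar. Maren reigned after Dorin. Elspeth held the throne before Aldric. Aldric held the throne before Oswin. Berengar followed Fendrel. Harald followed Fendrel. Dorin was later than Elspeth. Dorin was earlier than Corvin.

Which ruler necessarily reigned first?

Elspeth

Elspeth has a chain of constraints placing them before every other ruler, so Elspeth must be first.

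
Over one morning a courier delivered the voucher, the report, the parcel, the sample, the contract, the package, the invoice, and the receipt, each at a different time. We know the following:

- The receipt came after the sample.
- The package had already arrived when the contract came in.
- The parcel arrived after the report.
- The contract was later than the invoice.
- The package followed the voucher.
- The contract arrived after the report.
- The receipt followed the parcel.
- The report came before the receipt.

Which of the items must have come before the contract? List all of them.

Directly stated before the contract: the invoice, the package, and the report.
The voucher reaches the contract via the voucher → the package → the contract.
No chain forces the receipt (or any of the others) ahead of the contract.

the invoice, the package, the report, the voucher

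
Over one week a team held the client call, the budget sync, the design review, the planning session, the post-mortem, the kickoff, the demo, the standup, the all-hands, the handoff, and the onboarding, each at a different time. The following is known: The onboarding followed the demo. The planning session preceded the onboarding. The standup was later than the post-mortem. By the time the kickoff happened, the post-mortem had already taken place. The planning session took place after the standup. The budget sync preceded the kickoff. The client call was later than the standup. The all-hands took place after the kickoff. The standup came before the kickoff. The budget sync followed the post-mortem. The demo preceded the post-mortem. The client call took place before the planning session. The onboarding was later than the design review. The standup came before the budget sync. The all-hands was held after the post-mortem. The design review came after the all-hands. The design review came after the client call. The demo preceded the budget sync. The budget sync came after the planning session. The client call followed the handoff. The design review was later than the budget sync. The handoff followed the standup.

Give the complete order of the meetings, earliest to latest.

The constraints fix every adjacent pair, so only one ordering works:
the demo → the post-mortem → the standup → the handoff → the client call → the planning session → the budget sync → the kickoff → the all-hands → the design review → the onboarding.

the demo, the post-mortem, the standup, the handoff, the client call, the planning session, the budget sync, the kickoff, the all-hands, the design review, the onboarding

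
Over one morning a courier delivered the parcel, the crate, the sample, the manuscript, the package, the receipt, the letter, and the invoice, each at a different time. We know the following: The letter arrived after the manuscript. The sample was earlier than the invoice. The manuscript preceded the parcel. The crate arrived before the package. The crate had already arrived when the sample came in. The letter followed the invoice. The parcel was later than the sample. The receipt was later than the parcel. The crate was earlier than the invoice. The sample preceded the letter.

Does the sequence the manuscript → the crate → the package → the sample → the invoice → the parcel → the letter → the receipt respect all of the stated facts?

yes

Check each stated constraint against the proposed order — e.g. the manuscript is ahead of the parcel; the manuscript is ahead of the letter. Every pair is in the required order; nothing is violated.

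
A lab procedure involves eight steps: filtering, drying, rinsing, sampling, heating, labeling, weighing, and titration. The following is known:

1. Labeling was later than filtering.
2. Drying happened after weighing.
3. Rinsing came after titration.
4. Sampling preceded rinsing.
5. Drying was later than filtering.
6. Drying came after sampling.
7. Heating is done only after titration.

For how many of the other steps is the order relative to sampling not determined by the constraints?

5

Forced after sampling: drying and rinsing.
That leaves filtering, heating, labeling, titration, and weighing with no forced order relative to sampling — 5.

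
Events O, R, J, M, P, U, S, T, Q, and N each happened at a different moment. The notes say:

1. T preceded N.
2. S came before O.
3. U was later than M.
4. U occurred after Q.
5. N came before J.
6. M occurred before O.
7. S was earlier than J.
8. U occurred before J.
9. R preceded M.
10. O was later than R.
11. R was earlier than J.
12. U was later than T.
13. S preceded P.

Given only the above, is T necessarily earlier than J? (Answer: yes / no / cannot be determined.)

Chain the constraints: T → U → J. Each link is directly stated, so T comes before J.

yes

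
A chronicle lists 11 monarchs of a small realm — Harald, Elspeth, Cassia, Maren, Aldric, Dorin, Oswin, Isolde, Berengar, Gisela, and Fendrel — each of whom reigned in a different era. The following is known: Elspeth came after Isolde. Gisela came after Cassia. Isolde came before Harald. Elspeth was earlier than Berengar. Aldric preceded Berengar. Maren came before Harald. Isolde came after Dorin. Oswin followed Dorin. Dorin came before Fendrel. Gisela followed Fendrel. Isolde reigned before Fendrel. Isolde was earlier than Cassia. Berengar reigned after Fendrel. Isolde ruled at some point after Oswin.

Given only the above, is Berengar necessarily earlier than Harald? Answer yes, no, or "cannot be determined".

No chain of stated constraints runs from Berengar to Harald, and none runs from Harald to Berengar either.
So the relative order of Berengar and Harald is not fixed by the given facts.

cannot be determined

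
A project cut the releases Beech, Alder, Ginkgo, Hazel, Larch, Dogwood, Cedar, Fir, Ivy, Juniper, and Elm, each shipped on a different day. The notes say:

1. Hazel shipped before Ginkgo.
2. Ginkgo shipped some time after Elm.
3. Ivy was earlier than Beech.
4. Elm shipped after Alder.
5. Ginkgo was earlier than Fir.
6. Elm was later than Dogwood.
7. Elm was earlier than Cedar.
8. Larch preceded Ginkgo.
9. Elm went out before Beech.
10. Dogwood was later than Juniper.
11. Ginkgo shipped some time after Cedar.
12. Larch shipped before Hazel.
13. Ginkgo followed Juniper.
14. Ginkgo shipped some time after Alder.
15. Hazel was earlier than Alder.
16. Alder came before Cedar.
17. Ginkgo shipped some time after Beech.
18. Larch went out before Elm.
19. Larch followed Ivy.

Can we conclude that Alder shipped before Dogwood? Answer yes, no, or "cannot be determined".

No chain of stated constraints runs from Alder to Dogwood, and none runs from Dogwood to Alder either.
So the relative order of Alder and Dogwood is not fixed by the given facts.

cannot be determined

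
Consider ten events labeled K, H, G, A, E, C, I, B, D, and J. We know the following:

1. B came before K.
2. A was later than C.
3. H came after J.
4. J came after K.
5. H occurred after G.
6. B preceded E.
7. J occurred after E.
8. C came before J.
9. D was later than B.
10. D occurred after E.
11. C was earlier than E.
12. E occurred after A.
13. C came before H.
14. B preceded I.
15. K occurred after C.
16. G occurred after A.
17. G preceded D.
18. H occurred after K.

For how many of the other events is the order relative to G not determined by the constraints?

5

Forced before G: A and C; forced after G: D and H.
That leaves B, E, I, J, and K with no forced order relative to G — 5.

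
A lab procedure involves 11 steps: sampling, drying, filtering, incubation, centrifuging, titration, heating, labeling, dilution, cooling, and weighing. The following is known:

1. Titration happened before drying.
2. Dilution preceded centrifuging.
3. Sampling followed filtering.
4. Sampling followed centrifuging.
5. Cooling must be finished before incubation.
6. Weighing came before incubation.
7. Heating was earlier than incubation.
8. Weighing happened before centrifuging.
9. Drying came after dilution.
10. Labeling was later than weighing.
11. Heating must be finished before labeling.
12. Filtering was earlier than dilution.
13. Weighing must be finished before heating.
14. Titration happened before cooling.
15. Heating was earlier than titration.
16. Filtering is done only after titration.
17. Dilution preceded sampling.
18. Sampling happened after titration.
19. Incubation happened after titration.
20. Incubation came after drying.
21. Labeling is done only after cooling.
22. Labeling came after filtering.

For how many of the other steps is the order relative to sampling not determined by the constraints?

Forced before sampling: centrifuging, dilution, filtering, heating, titration, and weighing.
That leaves cooling, drying, incubation, and labeling with no forced order relative to sampling — 4.

4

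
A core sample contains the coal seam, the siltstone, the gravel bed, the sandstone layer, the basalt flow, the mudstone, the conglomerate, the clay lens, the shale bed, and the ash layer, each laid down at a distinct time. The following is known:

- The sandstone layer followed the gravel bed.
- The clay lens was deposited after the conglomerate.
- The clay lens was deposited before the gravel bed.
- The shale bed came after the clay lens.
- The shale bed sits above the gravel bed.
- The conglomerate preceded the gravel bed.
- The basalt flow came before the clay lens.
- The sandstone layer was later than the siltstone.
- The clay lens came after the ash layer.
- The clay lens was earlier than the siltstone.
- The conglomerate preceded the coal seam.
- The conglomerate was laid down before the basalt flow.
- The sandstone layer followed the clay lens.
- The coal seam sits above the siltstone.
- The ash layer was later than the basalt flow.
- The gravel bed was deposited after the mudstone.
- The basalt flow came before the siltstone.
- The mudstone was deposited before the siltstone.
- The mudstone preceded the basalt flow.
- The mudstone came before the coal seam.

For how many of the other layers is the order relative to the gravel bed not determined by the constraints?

Forced before the gravel bed: the ash layer, the basalt flow, the clay lens, the conglomerate, and the mudstone; forced after the gravel bed: the sandstone layer and the shale bed.
That leaves the coal seam and the siltstone with no forced order relative to the gravel bed — 2.

2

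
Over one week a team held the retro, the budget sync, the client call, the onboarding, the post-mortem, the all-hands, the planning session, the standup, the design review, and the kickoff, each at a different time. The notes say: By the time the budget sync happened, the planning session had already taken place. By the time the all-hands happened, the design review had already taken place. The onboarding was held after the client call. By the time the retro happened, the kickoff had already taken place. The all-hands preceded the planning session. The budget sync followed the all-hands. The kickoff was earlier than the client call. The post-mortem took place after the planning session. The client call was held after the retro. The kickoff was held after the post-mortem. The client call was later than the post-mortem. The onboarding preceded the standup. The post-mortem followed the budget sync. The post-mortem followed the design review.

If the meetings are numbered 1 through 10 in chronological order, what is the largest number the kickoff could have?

The kickoff must come before the client call, the onboarding, the retro, and the standup — 4 meetings forced after it.
Everything else can be placed before the kickoff in some valid order, so the kickoff can sit as late as position 10 − 4 = 6.

6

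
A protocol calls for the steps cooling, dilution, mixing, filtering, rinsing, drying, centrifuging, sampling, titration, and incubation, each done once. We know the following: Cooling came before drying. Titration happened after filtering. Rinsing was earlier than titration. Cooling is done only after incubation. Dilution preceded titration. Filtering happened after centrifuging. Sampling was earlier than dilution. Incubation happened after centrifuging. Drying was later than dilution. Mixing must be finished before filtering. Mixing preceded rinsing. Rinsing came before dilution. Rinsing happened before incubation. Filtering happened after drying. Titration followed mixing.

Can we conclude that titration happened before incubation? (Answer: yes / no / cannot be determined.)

no

Tracing the constraints gives incubation → cooling → drying → filtering → titration, so incubation must come before titration.
That means titration cannot be before incubation.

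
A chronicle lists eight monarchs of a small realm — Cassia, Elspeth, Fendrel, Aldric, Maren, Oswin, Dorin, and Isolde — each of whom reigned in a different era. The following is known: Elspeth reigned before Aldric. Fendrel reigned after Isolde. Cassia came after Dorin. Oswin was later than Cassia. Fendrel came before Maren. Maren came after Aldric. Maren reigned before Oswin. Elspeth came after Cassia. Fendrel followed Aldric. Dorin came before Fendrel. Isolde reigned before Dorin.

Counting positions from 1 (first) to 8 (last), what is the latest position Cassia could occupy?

Cassia must come before Aldric, Elspeth, Fendrel, Maren, and Oswin — 5 rulers forced after them.
Everything else can be placed before Cassia in some valid order, so Cassia can sit as late as position 8 − 5 = 3.

3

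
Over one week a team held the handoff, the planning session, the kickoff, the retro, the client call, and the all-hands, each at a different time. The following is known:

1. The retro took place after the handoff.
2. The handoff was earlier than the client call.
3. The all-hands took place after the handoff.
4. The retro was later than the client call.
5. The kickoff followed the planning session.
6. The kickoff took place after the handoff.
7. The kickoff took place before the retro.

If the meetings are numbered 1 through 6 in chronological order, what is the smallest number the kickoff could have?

3

The handoff and the planning session must both come before the kickoff — 2 forced predecessors.
Nothing else is forced ahead of the kickoff, so its earliest slot is position 2 + 1 = 3.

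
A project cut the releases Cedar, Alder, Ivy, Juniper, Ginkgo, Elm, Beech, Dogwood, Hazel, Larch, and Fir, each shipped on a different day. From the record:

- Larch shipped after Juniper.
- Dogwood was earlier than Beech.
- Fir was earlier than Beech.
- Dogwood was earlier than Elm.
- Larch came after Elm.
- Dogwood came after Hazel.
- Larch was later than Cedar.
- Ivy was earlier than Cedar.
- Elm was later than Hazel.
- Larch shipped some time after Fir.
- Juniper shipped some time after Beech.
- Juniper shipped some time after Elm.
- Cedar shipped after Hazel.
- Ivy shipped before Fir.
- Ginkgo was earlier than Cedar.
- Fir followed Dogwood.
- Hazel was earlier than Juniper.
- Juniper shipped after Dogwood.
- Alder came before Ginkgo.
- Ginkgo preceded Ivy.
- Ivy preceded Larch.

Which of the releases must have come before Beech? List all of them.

Alder, Dogwood, Fir, Ginkgo, Hazel, Ivy

Directly stated before Beech: Dogwood and Fir.
Alder reaches Beech via Alder → Ginkgo → Ivy → Fir → Beech.
Ginkgo reaches Beech via Ginkgo → Ivy → Fir → Beech.
Hazel reaches Beech via Hazel → Dogwood → Beech.
Likewise Ivy reaches Beech by chaining the stated constraints.
No chain forces Elm (or any of the others) ahead of Beech.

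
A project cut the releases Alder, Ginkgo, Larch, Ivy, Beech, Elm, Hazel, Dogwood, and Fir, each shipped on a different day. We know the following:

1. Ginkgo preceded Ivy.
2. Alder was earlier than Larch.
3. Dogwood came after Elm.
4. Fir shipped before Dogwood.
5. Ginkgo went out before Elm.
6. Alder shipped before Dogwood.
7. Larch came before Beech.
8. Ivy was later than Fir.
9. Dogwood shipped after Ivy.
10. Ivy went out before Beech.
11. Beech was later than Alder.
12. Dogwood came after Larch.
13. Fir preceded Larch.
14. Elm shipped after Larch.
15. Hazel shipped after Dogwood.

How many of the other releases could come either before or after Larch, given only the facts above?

2

Forced before Larch: Alder and Fir; forced after Larch: Beech, Dogwood, Elm, and Hazel.
That leaves Ginkgo and Ivy with no forced order relative to Larch — 2.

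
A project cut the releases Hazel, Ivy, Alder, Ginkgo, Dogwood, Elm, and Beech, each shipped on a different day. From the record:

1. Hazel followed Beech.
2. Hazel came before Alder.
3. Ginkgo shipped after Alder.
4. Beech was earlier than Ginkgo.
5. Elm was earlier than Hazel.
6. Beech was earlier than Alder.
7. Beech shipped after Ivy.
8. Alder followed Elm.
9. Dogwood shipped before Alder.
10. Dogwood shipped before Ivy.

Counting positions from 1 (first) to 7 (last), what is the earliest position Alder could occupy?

6

Beech, Dogwood, Elm, Hazel, and Ivy must all come before Alder — 5 forced predecessors.
Nothing else is forced ahead of Alder, so its earliest slot is position 5 + 1 = 6.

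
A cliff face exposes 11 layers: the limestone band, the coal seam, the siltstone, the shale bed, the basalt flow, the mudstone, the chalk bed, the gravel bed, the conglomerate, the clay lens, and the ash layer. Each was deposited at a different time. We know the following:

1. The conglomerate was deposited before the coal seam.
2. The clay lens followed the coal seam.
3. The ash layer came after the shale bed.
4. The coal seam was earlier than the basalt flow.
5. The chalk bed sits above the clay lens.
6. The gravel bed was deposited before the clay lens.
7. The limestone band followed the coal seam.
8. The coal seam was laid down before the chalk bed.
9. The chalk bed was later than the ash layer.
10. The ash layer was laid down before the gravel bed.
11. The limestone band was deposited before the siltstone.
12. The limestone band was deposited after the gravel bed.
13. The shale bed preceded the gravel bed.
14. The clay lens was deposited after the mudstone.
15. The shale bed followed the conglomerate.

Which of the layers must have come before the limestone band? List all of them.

Directly stated before the limestone band: the coal seam and the gravel bed.
The ash layer reaches the limestone band via the ash layer → the gravel bed → the limestone band.
The conglomerate reaches the limestone band via the conglomerate → the coal seam → the limestone band.
The shale bed reaches the limestone band via the shale bed → the gravel bed → the limestone band.
No chain forces the clay lens (or any of the others) ahead of the limestone band.

the ash layer, the coal seam, the conglomerate, the gravel bed, the shale bed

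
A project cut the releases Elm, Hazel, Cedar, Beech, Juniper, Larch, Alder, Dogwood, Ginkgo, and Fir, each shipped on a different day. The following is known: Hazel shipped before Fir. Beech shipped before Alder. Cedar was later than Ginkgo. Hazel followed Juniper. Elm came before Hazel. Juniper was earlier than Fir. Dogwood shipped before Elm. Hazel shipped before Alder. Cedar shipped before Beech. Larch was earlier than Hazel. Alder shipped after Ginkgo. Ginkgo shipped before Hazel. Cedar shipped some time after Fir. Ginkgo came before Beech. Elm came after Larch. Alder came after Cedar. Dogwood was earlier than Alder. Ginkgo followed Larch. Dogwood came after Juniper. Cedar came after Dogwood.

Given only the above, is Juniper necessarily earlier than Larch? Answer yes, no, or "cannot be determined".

cannot be determined

No chain of stated constraints runs from Juniper to Larch, and none runs from Larch to Juniper either.
So the relative order of Juniper and Larch is not fixed by the given facts.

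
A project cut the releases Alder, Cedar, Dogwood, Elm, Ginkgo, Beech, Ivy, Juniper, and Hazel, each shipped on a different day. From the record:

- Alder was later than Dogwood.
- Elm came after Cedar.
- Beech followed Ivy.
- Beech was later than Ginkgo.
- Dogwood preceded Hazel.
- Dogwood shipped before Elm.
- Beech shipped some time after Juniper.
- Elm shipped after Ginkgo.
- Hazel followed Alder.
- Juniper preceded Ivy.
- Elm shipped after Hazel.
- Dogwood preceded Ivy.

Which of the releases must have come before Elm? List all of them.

Directly stated before Elm: Cedar, Dogwood, Ginkgo, and Hazel.
Alder reaches Elm via Alder → Hazel → Elm.

Alder, Cedar, Dogwood, Ginkgo, Hazel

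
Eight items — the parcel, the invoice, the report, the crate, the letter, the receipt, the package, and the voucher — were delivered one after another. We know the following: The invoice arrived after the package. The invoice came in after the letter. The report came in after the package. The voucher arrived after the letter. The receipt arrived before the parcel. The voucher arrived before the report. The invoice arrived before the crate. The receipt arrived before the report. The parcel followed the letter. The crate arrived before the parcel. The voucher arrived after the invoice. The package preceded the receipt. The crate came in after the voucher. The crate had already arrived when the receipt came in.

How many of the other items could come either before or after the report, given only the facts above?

Forced before the report: the crate, the invoice, the letter, the package, the receipt, and the voucher.
That leaves the parcel with no forced order relative to the report — 1.

1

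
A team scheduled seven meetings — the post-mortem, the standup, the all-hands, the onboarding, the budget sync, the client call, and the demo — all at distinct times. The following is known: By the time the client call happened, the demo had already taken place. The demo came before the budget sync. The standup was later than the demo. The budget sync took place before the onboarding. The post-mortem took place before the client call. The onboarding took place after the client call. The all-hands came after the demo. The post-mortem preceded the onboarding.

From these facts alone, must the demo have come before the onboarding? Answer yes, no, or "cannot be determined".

Chain the constraints: the demo → the client call → the onboarding. Each link is directly stated, so the demo comes before the onboarding.

yes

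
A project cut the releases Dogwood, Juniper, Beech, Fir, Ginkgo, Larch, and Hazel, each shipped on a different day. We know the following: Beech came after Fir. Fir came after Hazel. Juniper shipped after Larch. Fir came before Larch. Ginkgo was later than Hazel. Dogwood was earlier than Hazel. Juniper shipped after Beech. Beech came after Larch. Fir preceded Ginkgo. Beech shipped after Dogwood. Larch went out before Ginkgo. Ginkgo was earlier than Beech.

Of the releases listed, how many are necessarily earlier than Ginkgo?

Directly stated before Ginkgo: Fir, Hazel, and Larch.
Dogwood reaches Ginkgo via Dogwood → Hazel → Ginkgo.
That's Dogwood, Fir, Hazel, and Larch — 4 in all.

4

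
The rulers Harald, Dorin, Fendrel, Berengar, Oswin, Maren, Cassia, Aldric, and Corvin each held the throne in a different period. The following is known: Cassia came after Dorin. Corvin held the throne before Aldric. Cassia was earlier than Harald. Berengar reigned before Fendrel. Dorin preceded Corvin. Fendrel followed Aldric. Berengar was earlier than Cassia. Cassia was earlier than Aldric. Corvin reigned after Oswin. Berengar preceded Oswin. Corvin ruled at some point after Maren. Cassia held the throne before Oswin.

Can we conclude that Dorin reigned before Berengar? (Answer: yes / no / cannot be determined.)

No chain of stated constraints runs from Dorin to Berengar, and none runs from Berengar to Dorin either.
So the relative order of Dorin and Berengar is not fixed by the given facts.

cannot be determined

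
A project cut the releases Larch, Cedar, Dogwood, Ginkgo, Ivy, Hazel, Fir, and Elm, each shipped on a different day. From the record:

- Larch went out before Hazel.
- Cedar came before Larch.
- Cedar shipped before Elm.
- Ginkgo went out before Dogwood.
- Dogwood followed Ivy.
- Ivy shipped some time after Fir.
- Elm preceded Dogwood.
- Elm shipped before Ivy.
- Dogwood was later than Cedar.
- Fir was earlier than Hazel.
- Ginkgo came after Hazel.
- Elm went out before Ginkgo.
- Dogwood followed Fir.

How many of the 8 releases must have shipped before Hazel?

3

Directly stated before Hazel: Fir and Larch.
Cedar reaches Hazel via Cedar → Larch → Hazel.
No chain forces Ivy (or any of the others) ahead of Hazel.
That's Cedar, Fir, and Larch — 3 in all.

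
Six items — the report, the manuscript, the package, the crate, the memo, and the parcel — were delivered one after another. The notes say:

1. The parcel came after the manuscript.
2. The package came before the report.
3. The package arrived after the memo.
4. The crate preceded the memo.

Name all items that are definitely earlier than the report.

the crate, the memo, the package

Directly stated before the report: the package.
The crate reaches the report via the crate → the memo → the package → the report.
The memo reaches the report via the memo → the package → the report.
No chain forces the manuscript (or any of the others) ahead of the report.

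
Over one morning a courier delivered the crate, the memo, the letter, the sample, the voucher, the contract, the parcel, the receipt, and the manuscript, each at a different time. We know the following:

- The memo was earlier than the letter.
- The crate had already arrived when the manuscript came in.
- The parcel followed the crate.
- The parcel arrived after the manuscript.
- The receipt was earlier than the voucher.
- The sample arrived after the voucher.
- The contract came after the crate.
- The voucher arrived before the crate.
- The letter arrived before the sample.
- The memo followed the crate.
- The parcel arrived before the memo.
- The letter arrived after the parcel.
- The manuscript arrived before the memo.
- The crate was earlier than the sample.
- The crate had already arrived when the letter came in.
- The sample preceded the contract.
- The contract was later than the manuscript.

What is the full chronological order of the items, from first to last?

The constraints fix every adjacent pair, so only one ordering works:
the receipt → the voucher → the crate → the manuscript → the parcel → the memo → the letter → the sample → the contract.

the receipt, the voucher, the crate, the manuscript, the parcel, the memo, the letter, the sample, the contract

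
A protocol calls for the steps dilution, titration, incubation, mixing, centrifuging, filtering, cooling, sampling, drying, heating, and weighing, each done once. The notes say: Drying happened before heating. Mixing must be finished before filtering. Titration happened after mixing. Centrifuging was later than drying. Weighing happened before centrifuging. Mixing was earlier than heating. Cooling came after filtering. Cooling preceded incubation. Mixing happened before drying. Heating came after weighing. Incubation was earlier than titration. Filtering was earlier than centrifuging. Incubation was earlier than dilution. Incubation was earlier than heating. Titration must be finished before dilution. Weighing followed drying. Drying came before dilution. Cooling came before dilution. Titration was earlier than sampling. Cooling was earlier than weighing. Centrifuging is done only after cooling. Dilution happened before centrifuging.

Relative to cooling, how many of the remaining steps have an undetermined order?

1

Forced before cooling: filtering and mixing; forced after cooling: centrifuging, dilution, heating, incubation, sampling, titration, and weighing.
That leaves drying with no forced order relative to cooling — 1.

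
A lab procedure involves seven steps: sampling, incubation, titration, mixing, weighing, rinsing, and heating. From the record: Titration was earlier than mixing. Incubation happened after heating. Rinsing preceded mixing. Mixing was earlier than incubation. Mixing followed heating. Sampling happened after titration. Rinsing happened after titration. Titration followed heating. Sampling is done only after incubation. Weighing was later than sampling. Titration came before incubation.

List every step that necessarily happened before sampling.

Directly stated before sampling: incubation and titration.
Heating reaches sampling via heating → titration → sampling.
Mixing reaches sampling via mixing → incubation → sampling.
Rinsing reaches sampling via rinsing → mixing → incubation → sampling.

heating, incubation, mixing, rinsing, titration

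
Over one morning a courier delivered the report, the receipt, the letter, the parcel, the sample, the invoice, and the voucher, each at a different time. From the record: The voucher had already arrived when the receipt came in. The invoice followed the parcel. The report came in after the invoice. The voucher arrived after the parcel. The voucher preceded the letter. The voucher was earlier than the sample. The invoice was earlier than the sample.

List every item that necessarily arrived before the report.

the invoice, the parcel

Directly stated before the report: the invoice.
The parcel reaches the report via the parcel → the invoice → the report.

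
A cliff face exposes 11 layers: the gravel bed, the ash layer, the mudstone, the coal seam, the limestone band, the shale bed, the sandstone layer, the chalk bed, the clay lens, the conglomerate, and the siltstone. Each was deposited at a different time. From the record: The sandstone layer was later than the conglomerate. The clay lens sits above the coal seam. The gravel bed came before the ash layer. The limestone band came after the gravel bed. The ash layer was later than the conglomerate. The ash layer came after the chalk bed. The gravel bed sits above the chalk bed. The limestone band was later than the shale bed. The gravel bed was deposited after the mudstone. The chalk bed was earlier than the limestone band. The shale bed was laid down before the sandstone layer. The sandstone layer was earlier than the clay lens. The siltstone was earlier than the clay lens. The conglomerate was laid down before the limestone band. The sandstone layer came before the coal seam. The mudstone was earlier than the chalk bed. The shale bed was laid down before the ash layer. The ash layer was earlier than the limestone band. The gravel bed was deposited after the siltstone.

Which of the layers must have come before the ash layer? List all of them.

the chalk bed, the conglomerate, the gravel bed, the mudstone, the shale bed, the siltstone

Directly stated before the ash layer: the chalk bed, the conglomerate, the gravel bed, and the shale bed.
The mudstone reaches the ash layer via the mudstone → the chalk bed → the ash layer.
The siltstone reaches the ash layer via the siltstone → the gravel bed → the ash layer.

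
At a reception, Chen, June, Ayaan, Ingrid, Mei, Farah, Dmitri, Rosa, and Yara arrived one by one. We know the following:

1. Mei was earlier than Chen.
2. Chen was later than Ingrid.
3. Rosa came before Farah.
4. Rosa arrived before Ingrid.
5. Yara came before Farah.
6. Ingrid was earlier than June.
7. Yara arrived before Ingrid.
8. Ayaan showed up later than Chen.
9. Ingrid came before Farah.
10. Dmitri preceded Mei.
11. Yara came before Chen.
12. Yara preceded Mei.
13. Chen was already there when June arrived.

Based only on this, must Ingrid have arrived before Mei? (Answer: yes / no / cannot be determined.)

cannot be determined

No chain of stated constraints runs from Ingrid to Mei, and none runs from Mei to Ingrid either.
So the relative order of Ingrid and Mei is not fixed by the given facts.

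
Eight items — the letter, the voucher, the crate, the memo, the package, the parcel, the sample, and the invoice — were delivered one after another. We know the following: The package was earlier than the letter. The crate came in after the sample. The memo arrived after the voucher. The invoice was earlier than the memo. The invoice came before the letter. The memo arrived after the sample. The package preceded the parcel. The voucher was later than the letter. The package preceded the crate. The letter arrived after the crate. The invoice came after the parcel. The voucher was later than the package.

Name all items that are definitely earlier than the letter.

the crate, the invoice, the package, the parcel, the sample

Directly stated before the letter: the crate, the invoice, and the package.
The parcel reaches the letter via the parcel → the invoice → the letter.
The sample reaches the letter via the sample → the crate → the letter.
No chain forces the memo (or any of the others) ahead of the letter.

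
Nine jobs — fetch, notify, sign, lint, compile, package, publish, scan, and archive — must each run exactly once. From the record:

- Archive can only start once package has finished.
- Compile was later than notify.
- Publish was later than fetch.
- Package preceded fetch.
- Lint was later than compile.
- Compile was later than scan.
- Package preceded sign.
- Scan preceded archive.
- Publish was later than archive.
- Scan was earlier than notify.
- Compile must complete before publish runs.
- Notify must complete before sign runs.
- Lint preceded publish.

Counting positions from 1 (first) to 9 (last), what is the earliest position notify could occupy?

2

Scan must come before notify — 1 forced predecessor.
Nothing else is forced ahead of notify, so its earliest slot is position 1 + 1 = 2.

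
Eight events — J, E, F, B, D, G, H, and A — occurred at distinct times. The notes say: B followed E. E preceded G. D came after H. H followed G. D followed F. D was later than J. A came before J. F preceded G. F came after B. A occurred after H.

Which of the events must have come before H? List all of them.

B, E, F, G

Directly stated before H: G.
B reaches H via B → F → G → H.
E reaches H via E → G → H.
F reaches H via F → G → H.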